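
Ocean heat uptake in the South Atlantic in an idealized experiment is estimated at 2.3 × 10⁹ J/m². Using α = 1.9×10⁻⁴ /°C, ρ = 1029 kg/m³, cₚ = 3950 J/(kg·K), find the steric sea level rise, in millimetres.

Δh = αQ/(ρcₚ) = 1.9×10⁻⁴ × 2.3×10⁹ / (1029 × 3950) ≈ 0.10751 m

108 mm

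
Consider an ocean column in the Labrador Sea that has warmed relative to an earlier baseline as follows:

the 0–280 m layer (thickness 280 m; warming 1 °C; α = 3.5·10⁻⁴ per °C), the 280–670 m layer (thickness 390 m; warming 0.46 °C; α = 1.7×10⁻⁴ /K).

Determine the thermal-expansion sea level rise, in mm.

Δh ≈ 130 mm

280 × 3.5×10⁻⁴ × 1 = 0.09800 m
Layer 2: 0.46 × 390 × 1.7×10⁻⁴ = 0.030498 m
Δh = 0.09800 + 0.030498 = 0.128498 m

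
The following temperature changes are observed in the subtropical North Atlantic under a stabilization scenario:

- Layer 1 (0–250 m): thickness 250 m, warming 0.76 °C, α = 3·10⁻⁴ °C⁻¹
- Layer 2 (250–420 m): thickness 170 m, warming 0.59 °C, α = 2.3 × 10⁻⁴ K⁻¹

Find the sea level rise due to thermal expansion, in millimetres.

3×10⁻⁴ × 0.76 × 250 = 0.05700 m
0.59 × 2.3×10⁻⁴ × 170 = 0.023069 m
Δh = 0.05700 + 0.023069 = 0.080069 m ≈ 80.1 mm

Δh = 80.1 mm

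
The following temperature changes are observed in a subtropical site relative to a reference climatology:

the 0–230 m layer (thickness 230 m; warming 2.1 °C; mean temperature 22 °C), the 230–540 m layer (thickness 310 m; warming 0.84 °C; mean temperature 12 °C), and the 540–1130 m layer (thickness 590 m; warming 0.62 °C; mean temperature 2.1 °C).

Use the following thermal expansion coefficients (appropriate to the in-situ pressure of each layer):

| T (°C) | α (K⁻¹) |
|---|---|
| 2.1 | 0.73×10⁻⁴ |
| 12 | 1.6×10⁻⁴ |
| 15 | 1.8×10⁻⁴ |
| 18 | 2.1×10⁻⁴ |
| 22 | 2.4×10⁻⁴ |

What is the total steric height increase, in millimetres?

Δh ≈ 180 mm

Layer 1 at 22 °C → α = 2.4×10⁻⁴ K⁻¹
Layer 2 at 12 °C → α = 1.6×10⁻⁴ K⁻¹
Layer 3 at 2.1 °C → α = 0.73×10⁻⁴ K⁻¹
2.1 × 2.4×10⁻⁴ × 230 = 0.11592 m
1.6×10⁻⁴ × 310 × 0.84 = 0.041664 m
540–1130 m: 590 × 0.73×10⁻⁴ × 0.62 = 0.0267034 m
Δh = 0.11592 + 0.041664 + 0.0267034 = 0.1842874 m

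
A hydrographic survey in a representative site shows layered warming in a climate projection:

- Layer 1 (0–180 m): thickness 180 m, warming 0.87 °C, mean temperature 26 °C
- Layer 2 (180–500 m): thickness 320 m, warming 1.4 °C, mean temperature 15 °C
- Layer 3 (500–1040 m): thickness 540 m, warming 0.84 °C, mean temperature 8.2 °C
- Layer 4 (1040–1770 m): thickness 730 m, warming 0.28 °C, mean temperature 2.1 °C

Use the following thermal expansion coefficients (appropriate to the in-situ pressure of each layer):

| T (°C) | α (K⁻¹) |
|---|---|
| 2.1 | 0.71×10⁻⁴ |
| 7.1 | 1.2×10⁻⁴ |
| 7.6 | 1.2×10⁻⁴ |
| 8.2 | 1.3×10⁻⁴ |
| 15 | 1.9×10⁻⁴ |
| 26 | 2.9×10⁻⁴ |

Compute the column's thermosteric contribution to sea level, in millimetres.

Layer 1 at 26 °C → α = 2.9×10⁻⁴ K⁻¹
Layer 2 at 15 °C → α = 1.9×10⁻⁴ K⁻¹
Layer 3 at 8.2 °C → α = 1.3×10⁻⁴ K⁻¹
Layer 4 at 2.1 °C → α = 0.71×10⁻⁴ K⁻¹
180 × 2.9×10⁻⁴ × 0.87 = 0.045414 m
Layer 2: 320 × 1.4 × 1.9×10⁻⁴ = 0.08512 m
Layer 3: 1.3×10⁻⁴ × 0.84 × 540 = 0.058968 m
Layer 4: 0.28 × 730 × 0.71×10⁻⁴ = 0.0145124 m
Δh = 0.045414 + 0.08512 + 0.058968 + 0.0145124 = 0.2040144 m

Δh = 204 mm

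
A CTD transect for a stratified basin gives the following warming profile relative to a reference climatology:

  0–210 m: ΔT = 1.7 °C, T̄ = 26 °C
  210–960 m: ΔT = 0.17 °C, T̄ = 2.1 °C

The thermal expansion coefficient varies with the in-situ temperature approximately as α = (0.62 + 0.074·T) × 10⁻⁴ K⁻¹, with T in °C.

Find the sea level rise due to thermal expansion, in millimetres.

Layer 1: α = (0.62 + 0.074×26)×10⁻⁴ = 2.544×10⁻⁴ K⁻¹
Layer 2: α = (0.62 + 0.074×2.1)×10⁻⁴ = 0.7754×10⁻⁴ K⁻¹
Layer 1: 1.7 × 2.544×10⁻⁴ × 210 = 0.0908208 m
0.17 × 750 × 0.7754×10⁻⁴ = 0.00988635 m
Δh = 0.0908208 + 0.00988635 = 0.10070715 m ≈ 101 mm

Δh ≈ 101 mm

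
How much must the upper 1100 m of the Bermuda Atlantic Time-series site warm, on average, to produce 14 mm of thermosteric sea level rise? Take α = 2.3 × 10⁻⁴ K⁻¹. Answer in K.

0.0553 K

ΔT = Δh/(αH) = 0.014 / (2.3×10⁻⁴ × 1100) ≈ 0.05534 K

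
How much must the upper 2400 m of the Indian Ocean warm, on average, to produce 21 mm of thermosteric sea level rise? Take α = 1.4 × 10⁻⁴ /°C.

ΔT ≈ 0.0625 °C

ΔT = Δh/(αH) = 0.021 / (1.4×10⁻⁴ × 2400) = 0.06250 °C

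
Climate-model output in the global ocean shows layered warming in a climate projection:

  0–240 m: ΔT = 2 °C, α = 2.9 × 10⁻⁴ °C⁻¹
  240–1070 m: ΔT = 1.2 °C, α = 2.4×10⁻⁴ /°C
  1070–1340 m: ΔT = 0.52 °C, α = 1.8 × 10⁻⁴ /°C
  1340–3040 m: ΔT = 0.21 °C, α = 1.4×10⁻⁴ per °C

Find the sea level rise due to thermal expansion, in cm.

Δh ≈ 45 cm

240 × 2.9×10⁻⁴ × 2 = 0.13920 m
240–1070 m: 830 × 2.4×10⁻⁴ × 1.2 = 0.23904 m
270 × 0.52 × 1.8×10⁻⁴ = 0.025272 m
1340–3040 m: 0.21 × 1700 × 1.4×10⁻⁴ = 0.04998 m
Δh = 0.13920 + 0.23904 + 0.025272 + 0.04998 = 0.453492 m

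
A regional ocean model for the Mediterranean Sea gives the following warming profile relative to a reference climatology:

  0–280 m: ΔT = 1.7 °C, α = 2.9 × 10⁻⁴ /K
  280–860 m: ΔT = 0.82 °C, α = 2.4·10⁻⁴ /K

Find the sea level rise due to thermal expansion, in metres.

0.25 m

Layer 1: 2.9×10⁻⁴ × 280 × 1.7 = 0.13804 m
280–860 m: 580 × 2.4×10⁻⁴ × 0.82 = 0.114144 m
Δh = 0.13804 + 0.114144 = 0.252184 m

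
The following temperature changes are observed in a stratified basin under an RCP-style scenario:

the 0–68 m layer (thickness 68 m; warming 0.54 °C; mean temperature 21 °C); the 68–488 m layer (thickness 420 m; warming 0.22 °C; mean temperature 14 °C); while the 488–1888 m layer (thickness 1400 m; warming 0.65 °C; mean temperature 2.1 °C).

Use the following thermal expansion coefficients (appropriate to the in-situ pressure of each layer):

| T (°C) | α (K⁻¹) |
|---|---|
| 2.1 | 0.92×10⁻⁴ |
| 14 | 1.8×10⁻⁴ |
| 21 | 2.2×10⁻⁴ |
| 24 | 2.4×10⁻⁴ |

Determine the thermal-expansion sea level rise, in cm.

10.8 cm of thermosteric rise

Layer 1 at 21 °C → α = 2.2×10⁻⁴ K⁻¹
Layer 2 at 14 °C → α = 1.8×10⁻⁴ K⁻¹
Layer 3 at 2.1 °C → α = 0.92×10⁻⁴ K⁻¹
0–68 m: 0.54 × 68 × 2.2×10⁻⁴ = 0.0080784 m
Layer 2: 420 × 0.22 × 1.8×10⁻⁴ = 0.016632 m
488–1888 m: 0.65 × 1400 × 0.92×10⁻⁴ = 0.08372 m
Δh = 0.0080784 + 0.016632 + 0.08372 = 0.1084304 m ≈ 10.8 cm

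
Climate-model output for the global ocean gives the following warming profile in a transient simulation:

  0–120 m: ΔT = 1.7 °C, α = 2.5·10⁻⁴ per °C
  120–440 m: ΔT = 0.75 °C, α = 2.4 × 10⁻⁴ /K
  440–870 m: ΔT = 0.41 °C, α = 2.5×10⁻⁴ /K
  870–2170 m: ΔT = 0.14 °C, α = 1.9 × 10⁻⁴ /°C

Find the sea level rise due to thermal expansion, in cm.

Layer 1: 1.7 × 2.5×10⁻⁴ × 120 = 0.05100 m
0.75 × 320 × 2.4×10⁻⁴ = 0.05760 m
440–870 m: 430 × 2.5×10⁻⁴ × 0.41 = 0.044075 m
870–2170 m: 1300 × 1.9×10⁻⁴ × 0.14 = 0.03458 m
Δh = 0.05100 + 0.05760 + 0.044075 + 0.03458 = 0.187255 m

18.7 cm of thermosteric rise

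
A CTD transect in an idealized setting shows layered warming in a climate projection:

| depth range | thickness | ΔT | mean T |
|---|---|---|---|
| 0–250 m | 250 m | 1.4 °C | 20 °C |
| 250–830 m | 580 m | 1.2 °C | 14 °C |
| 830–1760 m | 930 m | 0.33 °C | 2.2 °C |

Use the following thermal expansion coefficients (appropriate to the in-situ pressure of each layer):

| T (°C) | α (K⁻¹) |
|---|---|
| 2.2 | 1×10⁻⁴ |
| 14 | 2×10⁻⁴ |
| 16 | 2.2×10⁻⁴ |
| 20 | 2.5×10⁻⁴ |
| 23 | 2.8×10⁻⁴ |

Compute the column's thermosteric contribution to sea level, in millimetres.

Layer 1 at 20 °C → α = 2.5×10⁻⁴ K⁻¹
Layer 2 at 14 °C → α = 2×10⁻⁴ K⁻¹
Layer 3 at 2.2 °C → α = 1×10⁻⁴ K⁻¹
Layer 1: 250 × 1.4 × 2.5×10⁻⁴ = 0.08750 m
2×10⁻⁴ × 580 × 1.2 = 0.13920 m
930 × 1×10⁻⁴ × 0.33 = 0.03069 m
Δh = 0.08750 + 0.13920 + 0.03069 = 0.25739 m ≈ 257 mm

about 257 mm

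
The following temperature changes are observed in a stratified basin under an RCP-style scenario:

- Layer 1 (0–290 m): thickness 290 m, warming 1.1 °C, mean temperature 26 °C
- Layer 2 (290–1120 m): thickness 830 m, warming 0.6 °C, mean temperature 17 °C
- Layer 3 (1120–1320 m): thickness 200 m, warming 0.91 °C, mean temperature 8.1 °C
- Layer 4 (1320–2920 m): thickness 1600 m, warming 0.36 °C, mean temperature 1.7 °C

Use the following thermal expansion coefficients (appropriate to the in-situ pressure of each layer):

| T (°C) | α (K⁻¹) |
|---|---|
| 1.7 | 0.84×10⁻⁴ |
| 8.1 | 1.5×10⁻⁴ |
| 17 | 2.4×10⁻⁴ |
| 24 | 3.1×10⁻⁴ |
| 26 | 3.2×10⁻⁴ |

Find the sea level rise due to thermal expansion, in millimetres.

Layer 1 at 26 °C → α = 3.2×10⁻⁴ K⁻¹
Layer 2 at 17 °C → α = 2.4×10⁻⁴ K⁻¹
Layer 3 at 8.1 °C → α = 1.5×10⁻⁴ K⁻¹
Layer 4 at 1.7 °C → α = 0.84×10⁻⁴ K⁻¹
0–290 m: 3.2×10⁻⁴ × 1.1 × 290 = 0.10208 m
290–1120 m: 0.6 × 830 × 2.4×10⁻⁴ = 0.11952 m
200 × 1.5×10⁻⁴ × 0.91 = 0.02730 m
1320–2920 m: 1600 × 0.84×10⁻⁴ × 0.36 = 0.048384 m
Δh = 0.10208 + 0.11952 + 0.02730 + 0.048384 = 0.297284 m

300 mm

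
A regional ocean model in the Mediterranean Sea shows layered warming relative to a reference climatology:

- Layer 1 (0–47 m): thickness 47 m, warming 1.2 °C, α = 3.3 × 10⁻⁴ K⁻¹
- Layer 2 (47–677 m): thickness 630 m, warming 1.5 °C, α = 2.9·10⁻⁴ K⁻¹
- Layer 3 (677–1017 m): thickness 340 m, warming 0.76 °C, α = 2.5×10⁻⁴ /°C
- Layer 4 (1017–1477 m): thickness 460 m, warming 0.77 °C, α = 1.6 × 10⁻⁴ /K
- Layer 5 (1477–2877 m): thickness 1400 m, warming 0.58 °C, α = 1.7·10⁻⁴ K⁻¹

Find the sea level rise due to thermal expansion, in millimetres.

552 mm of thermosteric rise

3.3×10⁻⁴ × 1.2 × 47 = 0.018612 m
2.9×10⁻⁴ × 1.5 × 630 = 0.27405 m
677–1017 m: 340 × 2.5×10⁻⁴ × 0.76 = 0.06460 m
1017–1477 m: 1.6×10⁻⁴ × 0.77 × 460 = 0.056672 m
1.7×10⁻⁴ × 0.58 × 1400 = 0.13804 m
Δh = 0.018612 + 0.27405 + 0.06460 + 0.056672 + 0.13804 = 0.551974 m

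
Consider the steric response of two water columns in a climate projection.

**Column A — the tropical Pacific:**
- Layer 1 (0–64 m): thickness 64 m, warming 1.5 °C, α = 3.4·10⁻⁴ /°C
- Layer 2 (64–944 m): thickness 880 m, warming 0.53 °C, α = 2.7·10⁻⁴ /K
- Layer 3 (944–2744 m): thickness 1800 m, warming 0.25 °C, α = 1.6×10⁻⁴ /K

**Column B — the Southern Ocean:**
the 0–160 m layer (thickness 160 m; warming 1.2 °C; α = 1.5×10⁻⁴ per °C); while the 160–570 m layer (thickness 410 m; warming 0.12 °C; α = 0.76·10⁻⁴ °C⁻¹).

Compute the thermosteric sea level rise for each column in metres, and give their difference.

Δh_A ≈ 0.231 m, Δh_B ≈ 0.0325 m; difference ≈ 0.198 m

A Layer 1: 64 × 1.5 × 3.4×10⁻⁴ = 0.03264 m
A Layer 2: 880 × 0.53 × 2.7×10⁻⁴ = 0.125928 m
A Layer 3: 0.25 × 1800 × 1.6×10⁻⁴ = 0.07200 m
A total: 0.230568 m
B 1.2 × 1.5×10⁻⁴ × 160 = 0.02880 m
B 160–570 m: 0.76×10⁻⁴ × 0.12 × 410 = 0.0037392 m
B total: 0.0325392 m
Difference: 0.230568 − 0.0325392 = 0.1980288 m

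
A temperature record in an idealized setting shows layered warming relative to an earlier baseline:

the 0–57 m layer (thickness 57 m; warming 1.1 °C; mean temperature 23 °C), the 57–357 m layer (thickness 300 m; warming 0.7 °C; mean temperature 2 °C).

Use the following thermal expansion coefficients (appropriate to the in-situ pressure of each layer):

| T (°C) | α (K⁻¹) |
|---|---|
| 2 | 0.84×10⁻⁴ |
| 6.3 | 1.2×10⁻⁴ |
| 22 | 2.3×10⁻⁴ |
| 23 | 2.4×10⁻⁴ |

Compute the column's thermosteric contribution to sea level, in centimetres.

Δh = 3.27 cm

Layer 1 at 23 °C → α = 2.4×10⁻⁴ K⁻¹
Layer 2 at 2 °C → α = 0.84×10⁻⁴ K⁻¹
57 × 1.1 × 2.4×10⁻⁴ = 0.015048 m
57–357 m: 300 × 0.7 × 0.84×10⁻⁴ = 0.01764 m
Δh = 0.015048 + 0.01764 = 0.032688 m ≈ 3.27 cm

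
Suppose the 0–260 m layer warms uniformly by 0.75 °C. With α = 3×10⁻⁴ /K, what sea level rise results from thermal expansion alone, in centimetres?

5.9 cm

Δh = αΔT·H = 3×10⁻⁴ × 0.75 × 260 = 0.05850 m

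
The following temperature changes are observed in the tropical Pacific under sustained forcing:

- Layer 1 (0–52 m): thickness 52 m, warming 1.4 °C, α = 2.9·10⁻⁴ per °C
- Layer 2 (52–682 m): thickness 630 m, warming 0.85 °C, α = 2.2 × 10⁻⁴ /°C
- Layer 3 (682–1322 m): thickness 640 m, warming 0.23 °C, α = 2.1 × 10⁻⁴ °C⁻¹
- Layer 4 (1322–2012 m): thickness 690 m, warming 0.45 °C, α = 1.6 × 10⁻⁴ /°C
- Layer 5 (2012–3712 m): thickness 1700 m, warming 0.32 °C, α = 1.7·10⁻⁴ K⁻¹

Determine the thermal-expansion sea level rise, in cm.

52 × 1.4 × 2.9×10⁻⁴ = 0.021112 m
52–682 m: 2.2×10⁻⁴ × 0.85 × 630 = 0.11781 m
2.1×10⁻⁴ × 640 × 0.23 = 0.030912 m
1322–2012 m: 690 × 1.6×10⁻⁴ × 0.45 = 0.04968 m
0.32 × 1.7×10⁻⁴ × 1700 = 0.09248 m
Δh = 0.021112 + 0.11781 + 0.030912 + 0.04968 + 0.09248 = 0.311994 m ≈ 31 cm

about 31 cm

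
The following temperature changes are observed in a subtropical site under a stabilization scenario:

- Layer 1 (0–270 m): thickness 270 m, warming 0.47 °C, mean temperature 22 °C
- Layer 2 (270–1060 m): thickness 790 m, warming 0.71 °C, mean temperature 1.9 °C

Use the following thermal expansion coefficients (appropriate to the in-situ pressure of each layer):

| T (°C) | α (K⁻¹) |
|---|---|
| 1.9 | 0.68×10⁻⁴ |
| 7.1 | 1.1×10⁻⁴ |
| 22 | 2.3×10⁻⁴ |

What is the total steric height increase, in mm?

Layer 1 at 22 °C → α = 2.3×10⁻⁴ K⁻¹
Layer 2 at 1.9 °C → α = 0.68×10⁻⁴ K⁻¹
Layer 1: 0.47 × 2.3×10⁻⁴ × 270 = 0.029187 m
270–1060 m: 0.71 × 0.68×10⁻⁴ × 790 = 0.0381412 m
Δh = 0.029187 + 0.0381412 = 0.0673282 m

Δh = 67.3 mm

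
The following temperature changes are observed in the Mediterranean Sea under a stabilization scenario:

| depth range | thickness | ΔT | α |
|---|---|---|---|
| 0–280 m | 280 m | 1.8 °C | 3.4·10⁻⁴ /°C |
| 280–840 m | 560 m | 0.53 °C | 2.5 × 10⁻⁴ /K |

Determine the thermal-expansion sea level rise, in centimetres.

24.6 cm

Layer 1: 3.4×10⁻⁴ × 1.8 × 280 = 0.17136 m
Layer 2: 0.53 × 2.5×10⁻⁴ × 560 = 0.07420 m
Δh = 0.17136 + 0.07420 = 0.24556 m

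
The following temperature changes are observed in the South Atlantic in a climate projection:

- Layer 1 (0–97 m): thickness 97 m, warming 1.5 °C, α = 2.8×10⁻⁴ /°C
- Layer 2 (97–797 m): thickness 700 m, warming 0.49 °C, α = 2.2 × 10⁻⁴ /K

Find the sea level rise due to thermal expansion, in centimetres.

Δh = 11.6 cm

Layer 1: 1.5 × 2.8×10⁻⁴ × 97 = 0.04074 m
97–797 m: 700 × 0.49 × 2.2×10⁻⁴ = 0.07546 m
Δh = 0.04074 + 0.07546 = 0.11620 m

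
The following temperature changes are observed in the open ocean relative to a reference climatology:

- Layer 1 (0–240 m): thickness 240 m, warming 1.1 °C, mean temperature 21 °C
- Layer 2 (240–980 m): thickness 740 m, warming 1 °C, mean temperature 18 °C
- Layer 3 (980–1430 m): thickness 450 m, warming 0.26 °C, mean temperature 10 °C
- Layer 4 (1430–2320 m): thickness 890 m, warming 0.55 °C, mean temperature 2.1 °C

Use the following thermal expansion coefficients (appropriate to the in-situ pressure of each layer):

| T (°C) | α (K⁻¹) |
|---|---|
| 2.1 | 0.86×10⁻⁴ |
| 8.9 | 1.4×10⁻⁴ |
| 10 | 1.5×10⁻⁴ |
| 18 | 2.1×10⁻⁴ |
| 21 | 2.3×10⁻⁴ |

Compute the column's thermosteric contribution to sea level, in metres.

Layer 1 at 21 °C → α = 2.3×10⁻⁴ K⁻¹
Layer 2 at 18 °C → α = 2.1×10⁻⁴ K⁻¹
Layer 3 at 10 °C → α = 1.5×10⁻⁴ K⁻¹
Layer 4 at 2.1 °C → α = 0.86×10⁻⁴ K⁻¹
0–240 m: 240 × 2.3×10⁻⁴ × 1.1 = 0.06072 m
240–980 m: 1 × 740 × 2.1×10⁻⁴ = 0.15540 m
980–1430 m: 0.26 × 1.5×10⁻⁴ × 450 = 0.01755 m
Layer 4: 0.86×10⁻⁴ × 0.55 × 890 = 0.042097 m
Δh = 0.06072 + 0.15540 + 0.01755 + 0.042097 = 0.275767 m

about 0.28 m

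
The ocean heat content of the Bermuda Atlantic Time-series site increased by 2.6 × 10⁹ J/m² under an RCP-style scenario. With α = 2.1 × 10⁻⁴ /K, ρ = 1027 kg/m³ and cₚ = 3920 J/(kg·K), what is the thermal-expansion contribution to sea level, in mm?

140 mm of thermosteric rise

Δh = αQ/(ρcₚ) = 2.1×10⁻⁴ × 2.6×10⁹ / (1027 × 3920) ≈ 0.13562 m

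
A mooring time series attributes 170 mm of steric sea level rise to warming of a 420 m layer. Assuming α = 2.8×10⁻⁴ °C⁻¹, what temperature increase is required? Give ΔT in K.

ΔT = Δh/(αH) = 0.17 / (2.8×10⁻⁴ × 420) ≈ 1.446 K

ΔT ≈ 1.45 K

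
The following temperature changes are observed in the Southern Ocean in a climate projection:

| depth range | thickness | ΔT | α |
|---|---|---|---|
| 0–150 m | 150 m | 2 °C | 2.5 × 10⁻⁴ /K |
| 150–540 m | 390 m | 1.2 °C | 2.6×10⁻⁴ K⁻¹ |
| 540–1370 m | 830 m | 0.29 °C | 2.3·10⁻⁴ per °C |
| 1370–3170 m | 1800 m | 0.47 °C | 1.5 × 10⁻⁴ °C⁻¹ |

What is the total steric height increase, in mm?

379 mm of thermosteric rise

0–150 m: 2.5×10⁻⁴ × 2 × 150 = 0.07500 m
Layer 2: 2.6×10⁻⁴ × 1.2 × 390 = 0.12168 m
0.29 × 2.3×10⁻⁴ × 830 = 0.055361 m
1.5×10⁻⁴ × 0.47 × 1800 = 0.12690 m
Δh = 0.07500 + 0.12168 + 0.055361 + 0.12690 = 0.378941 m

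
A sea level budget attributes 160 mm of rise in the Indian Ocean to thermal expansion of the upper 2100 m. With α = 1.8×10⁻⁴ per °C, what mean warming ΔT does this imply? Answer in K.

ΔT = Δh/(αH) = 0.16 / (1.8×10⁻⁴ × 2100) ≈ 0.4233 K

ΔT ≈ 0.42 K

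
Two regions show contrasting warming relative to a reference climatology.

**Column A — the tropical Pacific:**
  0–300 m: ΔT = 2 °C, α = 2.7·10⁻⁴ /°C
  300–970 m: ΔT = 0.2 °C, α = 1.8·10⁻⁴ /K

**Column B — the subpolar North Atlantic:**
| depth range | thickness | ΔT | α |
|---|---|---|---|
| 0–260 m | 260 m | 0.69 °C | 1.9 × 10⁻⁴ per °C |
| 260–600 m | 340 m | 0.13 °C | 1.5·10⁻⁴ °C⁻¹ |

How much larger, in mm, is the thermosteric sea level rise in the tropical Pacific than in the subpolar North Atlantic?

150 mm larger

A 2.7×10⁻⁴ × 2 × 300 = 0.16200 m
A 0.2 × 1.8×10⁻⁴ × 670 = 0.02412 m
A total: 0.18612 m
B Layer 1: 260 × 0.69 × 1.9×10⁻⁴ = 0.034086 m
B Layer 2: 340 × 1.5×10⁻⁴ × 0.13 = 0.00663 m
B total: 0.040716 m
Difference: 0.18612 − 0.040716 = 0.145404 m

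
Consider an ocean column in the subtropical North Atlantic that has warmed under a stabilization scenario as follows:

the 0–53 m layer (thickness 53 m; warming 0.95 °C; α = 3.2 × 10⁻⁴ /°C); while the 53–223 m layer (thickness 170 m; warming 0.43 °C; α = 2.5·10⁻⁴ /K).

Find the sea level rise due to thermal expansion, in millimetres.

3.2×10⁻⁴ × 53 × 0.95 = 0.016112 m
Layer 2: 0.43 × 170 × 2.5×10⁻⁴ = 0.018275 m
Δh = 0.016112 + 0.018275 = 0.034387 m ≈ 34.4 mm

Δh ≈ 34.4 mm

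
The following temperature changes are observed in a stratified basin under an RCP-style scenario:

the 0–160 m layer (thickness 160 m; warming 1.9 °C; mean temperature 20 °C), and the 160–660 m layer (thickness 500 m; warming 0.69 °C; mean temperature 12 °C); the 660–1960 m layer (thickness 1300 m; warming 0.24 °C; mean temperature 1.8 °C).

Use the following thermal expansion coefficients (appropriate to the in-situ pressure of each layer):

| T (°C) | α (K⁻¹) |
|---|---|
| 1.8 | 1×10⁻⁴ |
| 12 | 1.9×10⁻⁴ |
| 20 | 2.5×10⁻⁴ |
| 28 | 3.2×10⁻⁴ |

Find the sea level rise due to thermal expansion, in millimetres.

about 173 mm

Layer 1 at 20 °C → α = 2.5×10⁻⁴ K⁻¹
Layer 2 at 12 °C → α = 1.9×10⁻⁴ K⁻¹
Layer 3 at 1.8 °C → α = 1×10⁻⁴ K⁻¹
0–160 m: 1.9 × 160 × 2.5×10⁻⁴ = 0.07600 m
Layer 2: 500 × 0.69 × 1.9×10⁻⁴ = 0.06555 m
660–1960 m: 0.24 × 1×10⁻⁴ × 1300 = 0.03120 m
Δh = 0.07600 + 0.06555 + 0.03120 = 0.17275 m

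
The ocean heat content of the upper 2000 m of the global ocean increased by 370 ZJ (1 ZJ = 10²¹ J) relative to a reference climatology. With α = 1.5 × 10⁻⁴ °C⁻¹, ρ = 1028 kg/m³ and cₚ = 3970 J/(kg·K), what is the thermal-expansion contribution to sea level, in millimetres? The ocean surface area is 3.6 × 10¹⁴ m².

37.8 mm of thermosteric rise

Per unit area: Q = 370×10²¹ / (3.6×10¹⁴) ≈ 1.028×10⁹ J/m²
Δh = αQ/(ρcₚ) = 1.5×10⁻⁴ × 1.028×10⁹ / (1028 × 3970) ≈ 0.037783 m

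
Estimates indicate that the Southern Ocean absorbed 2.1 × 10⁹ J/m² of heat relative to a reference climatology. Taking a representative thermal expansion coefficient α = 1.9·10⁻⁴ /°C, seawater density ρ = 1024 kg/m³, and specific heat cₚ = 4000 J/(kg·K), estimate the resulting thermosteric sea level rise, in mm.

Δh = αQ/(ρcₚ) = 1.9×10⁻⁴ × 2.1×10⁹ / (1024 × 4000) ≈ 0.097412 m

Δh = 97 mm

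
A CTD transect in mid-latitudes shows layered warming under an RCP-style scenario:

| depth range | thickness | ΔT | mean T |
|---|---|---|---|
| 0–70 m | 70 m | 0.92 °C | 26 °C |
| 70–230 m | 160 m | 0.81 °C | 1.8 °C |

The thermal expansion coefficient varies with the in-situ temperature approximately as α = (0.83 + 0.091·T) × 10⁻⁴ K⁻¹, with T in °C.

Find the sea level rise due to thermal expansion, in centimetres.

3.3 cm

Layer 1: α = (0.83 + 0.091×26)×10⁻⁴ = 3.196×10⁻⁴ K⁻¹
Layer 2: α = (0.83 + 0.091×1.8)×10⁻⁴ = 0.9938×10⁻⁴ K⁻¹
Layer 1: 70 × 0.92 × 3.196×10⁻⁴ = 0.02058224 m
Layer 2: 160 × 0.81 × 0.9938×10⁻⁴ = 0.012879648 m
Δh = 0.02058224 + 0.012879648 = 0.033461888 m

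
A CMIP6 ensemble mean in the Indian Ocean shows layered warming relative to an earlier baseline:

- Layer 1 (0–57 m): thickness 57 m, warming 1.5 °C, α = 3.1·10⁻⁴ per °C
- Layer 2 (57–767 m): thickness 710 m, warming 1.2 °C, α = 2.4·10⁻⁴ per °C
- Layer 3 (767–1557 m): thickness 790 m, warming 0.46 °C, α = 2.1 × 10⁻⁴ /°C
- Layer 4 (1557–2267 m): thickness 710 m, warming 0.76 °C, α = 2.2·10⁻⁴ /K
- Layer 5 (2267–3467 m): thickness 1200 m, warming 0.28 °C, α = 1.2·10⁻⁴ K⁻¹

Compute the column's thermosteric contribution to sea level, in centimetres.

about 47 cm

1.5 × 3.1×10⁻⁴ × 57 = 0.026505 m
57–767 m: 710 × 1.2 × 2.4×10⁻⁴ = 0.20448 m
Layer 3: 2.1×10⁻⁴ × 790 × 0.46 = 0.076314 m
710 × 0.76 × 2.2×10⁻⁴ = 0.118712 m
2267–3467 m: 1.2×10⁻⁴ × 0.28 × 1200 = 0.04032 m
Δh = 0.026505 + 0.20448 + 0.076314 + 0.118712 + 0.04032 = 0.466331 m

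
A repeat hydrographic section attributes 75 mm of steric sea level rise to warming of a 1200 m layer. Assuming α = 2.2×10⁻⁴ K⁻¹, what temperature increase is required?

0.28 K

ΔT = Δh/(αH) = 0.075 / (2.2×10⁻⁴ × 1200) ≈ 0.2841 K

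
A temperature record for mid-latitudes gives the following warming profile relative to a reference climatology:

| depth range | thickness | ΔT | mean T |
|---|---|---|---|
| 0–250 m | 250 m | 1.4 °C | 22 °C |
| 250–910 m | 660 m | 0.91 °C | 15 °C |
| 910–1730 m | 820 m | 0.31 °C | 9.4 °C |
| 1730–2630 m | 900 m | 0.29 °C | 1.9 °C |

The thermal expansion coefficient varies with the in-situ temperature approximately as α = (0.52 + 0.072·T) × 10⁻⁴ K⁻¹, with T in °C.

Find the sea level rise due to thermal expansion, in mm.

Layer 1: α = (0.52 + 0.072×22)×10⁻⁴ = 2.104×10⁻⁴ K⁻¹
Layer 2: α = (0.52 + 0.072×15)×10⁻⁴ = 1.6×10⁻⁴ K⁻¹
Layer 3: α = (0.52 + 0.072×9.4)×10⁻⁴ = 1.1968×10⁻⁴ K⁻¹
Layer 4: α = (0.52 + 0.072×1.9)×10⁻⁴ = 0.6568×10⁻⁴ K⁻¹
1.4 × 250 × 2.104×10⁻⁴ = 0.07364 m
250–910 m: 1.6×10⁻⁴ × 660 × 0.91 = 0.096096 m
820 × 0.31 × 1.1968×10⁻⁴ = 0.030422656 m
1730–2630 m: 900 × 0.29 × 0.6568×10⁻⁴ = 0.01714248 m
Δh = 0.07364 + 0.096096 + 0.030422656 + 0.01714248 = 0.217301136 m ≈ 220 mm

Δh ≈ 220 mm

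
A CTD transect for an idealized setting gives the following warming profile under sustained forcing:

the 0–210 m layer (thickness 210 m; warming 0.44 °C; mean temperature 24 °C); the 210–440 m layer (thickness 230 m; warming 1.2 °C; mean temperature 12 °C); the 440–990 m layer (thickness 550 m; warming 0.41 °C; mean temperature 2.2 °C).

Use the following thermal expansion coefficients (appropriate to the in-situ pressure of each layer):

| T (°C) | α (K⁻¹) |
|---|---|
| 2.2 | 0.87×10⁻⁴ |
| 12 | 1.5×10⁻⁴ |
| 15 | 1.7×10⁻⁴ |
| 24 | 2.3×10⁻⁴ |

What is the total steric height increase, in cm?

Layer 1 at 24 °C → α = 2.3×10⁻⁴ K⁻¹
Layer 2 at 12 °C → α = 1.5×10⁻⁴ K⁻¹
Layer 3 at 2.2 °C → α = 0.87×10⁻⁴ K⁻¹
Layer 1: 2.3×10⁻⁴ × 0.44 × 210 = 0.021252 m
Layer 2: 1.5×10⁻⁴ × 230 × 1.2 = 0.04140 m
440–990 m: 550 × 0.87×10⁻⁴ × 0.41 = 0.0196185 m
Δh = 0.021252 + 0.04140 + 0.0196185 = 0.0822705 m

Δh ≈ 8.23 cm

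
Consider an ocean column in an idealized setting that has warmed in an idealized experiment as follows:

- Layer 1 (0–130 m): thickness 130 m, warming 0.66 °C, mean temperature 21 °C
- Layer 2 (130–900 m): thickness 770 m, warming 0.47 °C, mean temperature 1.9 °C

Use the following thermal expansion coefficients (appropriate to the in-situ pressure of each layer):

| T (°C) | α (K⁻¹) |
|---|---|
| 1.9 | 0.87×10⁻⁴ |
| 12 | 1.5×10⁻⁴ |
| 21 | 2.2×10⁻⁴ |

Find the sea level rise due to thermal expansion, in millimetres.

Layer 1 at 21 °C → α = 2.2×10⁻⁴ K⁻¹
Layer 2 at 1.9 °C → α = 0.87×10⁻⁴ K⁻¹
2.2×10⁻⁴ × 130 × 0.66 = 0.018876 m
0.47 × 770 × 0.87×10⁻⁴ = 0.0314853 m
Δh = 0.018876 + 0.0314853 = 0.0503613 m ≈ 50 mm

about 50 mm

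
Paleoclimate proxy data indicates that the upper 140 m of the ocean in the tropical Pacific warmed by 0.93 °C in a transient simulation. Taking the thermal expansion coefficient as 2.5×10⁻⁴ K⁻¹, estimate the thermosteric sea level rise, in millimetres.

33 mm of thermosteric rise

Δh = αΔT·H = 2.5×10⁻⁴ × 0.93 × 140 = 0.03255 m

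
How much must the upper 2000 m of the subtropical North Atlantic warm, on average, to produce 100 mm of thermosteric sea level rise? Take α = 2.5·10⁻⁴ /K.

ΔT = Δh/(αH) = 0.1 / (2.5×10⁻⁴ × 2000) = 0.2000 K

0.200 K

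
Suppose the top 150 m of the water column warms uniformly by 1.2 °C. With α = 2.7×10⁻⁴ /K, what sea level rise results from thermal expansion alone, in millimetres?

Δh = 48.6 mm

Δh = αΔT·H = 2.7×10⁻⁴ × 1.2 × 150 = 0.04860 m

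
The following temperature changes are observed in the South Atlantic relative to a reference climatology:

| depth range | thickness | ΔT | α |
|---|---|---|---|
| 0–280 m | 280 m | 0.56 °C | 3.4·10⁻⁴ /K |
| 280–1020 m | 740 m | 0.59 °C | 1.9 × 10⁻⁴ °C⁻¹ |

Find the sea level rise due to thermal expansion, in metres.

0.14 m of thermosteric rise

Layer 1: 280 × 3.4×10⁻⁴ × 0.56 = 0.053312 m
280–1020 m: 740 × 1.9×10⁻⁴ × 0.59 = 0.082954 m
Δh = 0.053312 + 0.082954 = 0.136266 m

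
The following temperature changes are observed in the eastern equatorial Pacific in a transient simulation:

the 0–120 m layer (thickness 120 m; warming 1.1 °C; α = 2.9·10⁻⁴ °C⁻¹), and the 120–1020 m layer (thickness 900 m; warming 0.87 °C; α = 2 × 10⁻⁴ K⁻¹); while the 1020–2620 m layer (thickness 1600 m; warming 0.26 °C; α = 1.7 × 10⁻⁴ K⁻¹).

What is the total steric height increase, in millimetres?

about 266 mm

0–120 m: 2.9×10⁻⁴ × 120 × 1.1 = 0.03828 m
0.87 × 900 × 2×10⁻⁴ = 0.15660 m
1.7×10⁻⁴ × 0.26 × 1600 = 0.07072 m
Δh = 0.03828 + 0.15660 + 0.07072 = 0.26560 m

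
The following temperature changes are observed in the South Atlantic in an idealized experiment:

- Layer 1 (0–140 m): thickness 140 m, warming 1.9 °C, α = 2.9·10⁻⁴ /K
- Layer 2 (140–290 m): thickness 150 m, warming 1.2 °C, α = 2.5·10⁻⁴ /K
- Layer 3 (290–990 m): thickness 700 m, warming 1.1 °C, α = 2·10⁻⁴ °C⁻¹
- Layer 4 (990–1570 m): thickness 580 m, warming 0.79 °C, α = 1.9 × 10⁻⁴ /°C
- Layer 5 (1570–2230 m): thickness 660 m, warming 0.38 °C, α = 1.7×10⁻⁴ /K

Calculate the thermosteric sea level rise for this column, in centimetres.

40.6 cm

Layer 1: 1.9 × 2.9×10⁻⁴ × 140 = 0.07714 m
140–290 m: 2.5×10⁻⁴ × 1.2 × 150 = 0.04500 m
290–990 m: 700 × 1.1 × 2×10⁻⁴ = 0.15400 m
0.79 × 580 × 1.9×10⁻⁴ = 0.087058 m
1.7×10⁻⁴ × 660 × 0.38 = 0.042636 m
Δh = 0.07714 + 0.04500 + 0.15400 + 0.087058 + 0.042636 = 0.405834 m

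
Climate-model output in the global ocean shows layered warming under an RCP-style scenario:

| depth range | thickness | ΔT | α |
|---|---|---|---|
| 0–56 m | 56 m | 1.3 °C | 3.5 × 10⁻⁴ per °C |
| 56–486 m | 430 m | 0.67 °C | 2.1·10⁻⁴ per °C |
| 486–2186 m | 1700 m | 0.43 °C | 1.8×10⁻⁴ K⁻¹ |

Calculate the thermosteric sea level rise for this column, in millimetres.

about 218 mm

Layer 1: 1.3 × 3.5×10⁻⁴ × 56 = 0.02548 m
2.1×10⁻⁴ × 0.67 × 430 = 0.060501 m
Layer 3: 1.8×10⁻⁴ × 0.43 × 1700 = 0.13158 m
Δh = 0.02548 + 0.060501 + 0.13158 = 0.217561 m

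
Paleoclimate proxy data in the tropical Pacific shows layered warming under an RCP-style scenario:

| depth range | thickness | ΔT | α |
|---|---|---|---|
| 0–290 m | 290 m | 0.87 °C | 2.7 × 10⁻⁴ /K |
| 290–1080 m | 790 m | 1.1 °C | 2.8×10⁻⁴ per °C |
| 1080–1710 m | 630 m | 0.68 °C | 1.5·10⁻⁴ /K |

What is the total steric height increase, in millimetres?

0–290 m: 290 × 0.87 × 2.7×10⁻⁴ = 0.068121 m
1.1 × 2.8×10⁻⁴ × 790 = 0.24332 m
1.5×10⁻⁴ × 630 × 0.68 = 0.06426 m
Δh = 0.068121 + 0.24332 + 0.06426 = 0.375701 m ≈ 376 mm

376 mm of thermosteric rise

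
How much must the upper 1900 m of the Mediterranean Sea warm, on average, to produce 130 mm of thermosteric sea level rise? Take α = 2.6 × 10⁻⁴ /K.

about 0.263 °C

ΔT = Δh/(αH) = 0.13 / (2.6×10⁻⁴ × 1900) ≈ 0.2632 °C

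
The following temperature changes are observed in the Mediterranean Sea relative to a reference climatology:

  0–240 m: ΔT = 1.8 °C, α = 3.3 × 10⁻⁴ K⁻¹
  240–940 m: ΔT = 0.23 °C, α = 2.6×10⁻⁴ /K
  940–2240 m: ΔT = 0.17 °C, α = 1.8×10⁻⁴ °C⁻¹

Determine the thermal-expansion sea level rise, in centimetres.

Layer 1: 3.3×10⁻⁴ × 1.8 × 240 = 0.14256 m
240–940 m: 700 × 0.23 × 2.6×10⁻⁴ = 0.04186 m
Layer 3: 1300 × 1.8×10⁻⁴ × 0.17 = 0.03978 m
Δh = 0.14256 + 0.04186 + 0.03978 = 0.22420 m

22.4 cm of thermosteric rise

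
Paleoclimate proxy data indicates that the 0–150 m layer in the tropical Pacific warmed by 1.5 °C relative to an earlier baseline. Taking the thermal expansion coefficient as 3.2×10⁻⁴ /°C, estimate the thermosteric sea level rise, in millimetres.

Δh ≈ 72.0 mm

Δh = αΔT·H = 3.2×10⁻⁴ × 1.5 × 150 = 0.07200 m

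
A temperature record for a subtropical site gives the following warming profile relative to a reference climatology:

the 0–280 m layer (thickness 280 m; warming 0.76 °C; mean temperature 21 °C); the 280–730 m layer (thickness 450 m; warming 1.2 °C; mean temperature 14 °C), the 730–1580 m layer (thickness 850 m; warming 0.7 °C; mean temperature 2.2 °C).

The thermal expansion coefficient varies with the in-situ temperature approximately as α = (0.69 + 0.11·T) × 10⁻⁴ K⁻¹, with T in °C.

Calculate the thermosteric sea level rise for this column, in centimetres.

Layer 1: α = (0.69 + 0.11×21)×10⁻⁴ = 3×10⁻⁴ K⁻¹
Layer 2: α = (0.69 + 0.11×14)×10⁻⁴ = 2.23×10⁻⁴ K⁻¹
Layer 3: α = (0.69 + 0.11×2.2)×10⁻⁴ = 0.932×10⁻⁴ K⁻¹
3×10⁻⁴ × 0.76 × 280 = 0.06384 m
280–730 m: 2.23×10⁻⁴ × 450 × 1.2 = 0.12042 m
0.932×10⁻⁴ × 850 × 0.7 = 0.055454 m
Δh = 0.06384 + 0.12042 + 0.055454 = 0.239714 m

Δh ≈ 24.0 cm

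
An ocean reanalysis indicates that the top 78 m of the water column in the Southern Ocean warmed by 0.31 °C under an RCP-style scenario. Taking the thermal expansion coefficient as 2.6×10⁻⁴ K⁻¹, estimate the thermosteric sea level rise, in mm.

Δh = αΔT·H = 2.6×10⁻⁴ × 0.31 × 78 = 0.0062868 m

6.29 mm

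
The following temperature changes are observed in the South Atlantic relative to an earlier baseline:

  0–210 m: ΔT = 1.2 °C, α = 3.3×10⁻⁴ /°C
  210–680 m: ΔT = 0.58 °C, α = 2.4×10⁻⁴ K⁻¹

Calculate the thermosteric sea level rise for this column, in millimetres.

3.3×10⁻⁴ × 210 × 1.2 = 0.08316 m
210–680 m: 2.4×10⁻⁴ × 470 × 0.58 = 0.065424 m
Δh = 0.08316 + 0.065424 = 0.148584 m ≈ 149 mm

Δh = 149 mm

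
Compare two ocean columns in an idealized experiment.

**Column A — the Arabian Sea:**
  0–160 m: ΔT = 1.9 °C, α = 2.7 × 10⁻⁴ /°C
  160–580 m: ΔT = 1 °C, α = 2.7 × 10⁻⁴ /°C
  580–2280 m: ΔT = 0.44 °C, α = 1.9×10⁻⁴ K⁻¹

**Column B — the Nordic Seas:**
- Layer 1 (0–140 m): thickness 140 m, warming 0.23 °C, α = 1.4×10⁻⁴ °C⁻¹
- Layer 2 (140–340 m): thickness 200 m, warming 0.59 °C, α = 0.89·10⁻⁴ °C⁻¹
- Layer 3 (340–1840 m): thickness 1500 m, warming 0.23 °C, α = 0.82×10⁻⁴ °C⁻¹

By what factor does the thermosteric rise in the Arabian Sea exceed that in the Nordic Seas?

≈ 7.80×

A 0–160 m: 160 × 1.9 × 2.7×10⁻⁴ = 0.08208 m
A 160–580 m: 420 × 1 × 2.7×10⁻⁴ = 0.11340 m
A Layer 3: 0.44 × 1700 × 1.9×10⁻⁴ = 0.14212 m
A total: 0.33760 m
B 140 × 0.23 × 1.4×10⁻⁴ = 0.004508 m
B Layer 2: 0.59 × 0.89×10⁻⁴ × 200 = 0.010502 m
B Layer 3: 0.82×10⁻⁴ × 1500 × 0.23 = 0.02829 m
B total: 0.04330 m
Ratio: 0.33760 / 0.04330 ≈ 7.797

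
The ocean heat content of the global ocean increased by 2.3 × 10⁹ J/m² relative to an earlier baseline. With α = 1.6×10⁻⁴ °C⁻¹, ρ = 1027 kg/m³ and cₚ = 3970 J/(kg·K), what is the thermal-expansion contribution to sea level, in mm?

90 mm of thermosteric rise

Δh = αQ/(ρcₚ) = 1.6×10⁻⁴ × 2.3×10⁹ / (1027 × 3970) ≈ 0.090258 m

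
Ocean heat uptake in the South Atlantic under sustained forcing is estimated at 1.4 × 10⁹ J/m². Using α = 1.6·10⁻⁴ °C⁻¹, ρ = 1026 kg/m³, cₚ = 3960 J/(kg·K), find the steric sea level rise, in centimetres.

Δh = 5.5 cm

Δh = αQ/(ρcₚ) = 1.6×10⁻⁴ × 1.4×10⁹ / (1026 × 3960) ≈ 0.055132 m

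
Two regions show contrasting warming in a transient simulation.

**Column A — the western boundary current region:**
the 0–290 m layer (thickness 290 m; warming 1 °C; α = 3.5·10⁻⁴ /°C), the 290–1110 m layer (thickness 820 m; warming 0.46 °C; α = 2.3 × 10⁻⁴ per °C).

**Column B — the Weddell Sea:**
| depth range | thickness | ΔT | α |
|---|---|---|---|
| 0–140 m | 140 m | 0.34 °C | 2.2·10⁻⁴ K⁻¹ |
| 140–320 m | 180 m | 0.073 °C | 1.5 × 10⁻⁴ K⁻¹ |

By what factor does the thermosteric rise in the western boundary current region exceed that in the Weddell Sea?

15

A Layer 1: 3.5×10⁻⁴ × 1 × 290 = 0.10150 m
A 0.46 × 820 × 2.3×10⁻⁴ = 0.086756 m
A total: 0.188256 m
B 0.34 × 2.2×10⁻⁴ × 140 = 0.010472 m
B 0.073 × 1.5×10⁻⁴ × 180 = 0.001971 m
B total: 0.012443 m
Ratio: 0.188256 / 0.012443 ≈ 15.13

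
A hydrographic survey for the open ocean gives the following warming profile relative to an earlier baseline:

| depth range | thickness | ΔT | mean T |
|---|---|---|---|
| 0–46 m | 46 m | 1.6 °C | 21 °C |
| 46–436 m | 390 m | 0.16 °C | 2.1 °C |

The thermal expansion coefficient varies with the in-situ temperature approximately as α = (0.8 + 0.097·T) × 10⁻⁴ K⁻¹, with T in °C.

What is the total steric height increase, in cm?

Layer 1: α = (0.8 + 0.097×21)×10⁻⁴ = 2.837×10⁻⁴ K⁻¹
Layer 2: α = (0.8 + 0.097×2.1)×10⁻⁴ = 1.0037×10⁻⁴ K⁻¹
1.6 × 2.837×10⁻⁴ × 46 = 0.02088032 m
0.16 × 1.0037×10⁻⁴ × 390 = 0.006263088 m
Δh = 0.02088032 + 0.006263088 = 0.027143408 m

Δh = 2.71 cm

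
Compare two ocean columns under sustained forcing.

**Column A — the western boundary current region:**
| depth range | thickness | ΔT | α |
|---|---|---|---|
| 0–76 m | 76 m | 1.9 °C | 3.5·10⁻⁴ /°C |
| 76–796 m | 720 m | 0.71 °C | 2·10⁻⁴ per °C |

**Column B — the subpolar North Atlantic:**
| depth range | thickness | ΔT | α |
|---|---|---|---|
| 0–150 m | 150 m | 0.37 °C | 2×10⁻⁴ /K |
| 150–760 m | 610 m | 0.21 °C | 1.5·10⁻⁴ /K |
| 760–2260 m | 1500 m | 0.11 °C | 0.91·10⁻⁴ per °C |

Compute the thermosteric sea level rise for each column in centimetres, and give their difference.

Δh_A ≈ 15.3 cm, Δh_B ≈ 4.53 cm; difference ≈ 10.7 cm

A 0–76 m: 3.5×10⁻⁴ × 76 × 1.9 = 0.05054 m
A Layer 2: 0.71 × 2×10⁻⁴ × 720 = 0.10224 m
A total: 0.15278 m
B 0.37 × 150 × 2×10⁻⁴ = 0.01110 m
B 610 × 0.21 × 1.5×10⁻⁴ = 0.019215 m
B 1500 × 0.91×10⁻⁴ × 0.11 = 0.015015 m
B total: 0.04533 m
Difference: 0.15278 − 0.04533 = 0.10745 m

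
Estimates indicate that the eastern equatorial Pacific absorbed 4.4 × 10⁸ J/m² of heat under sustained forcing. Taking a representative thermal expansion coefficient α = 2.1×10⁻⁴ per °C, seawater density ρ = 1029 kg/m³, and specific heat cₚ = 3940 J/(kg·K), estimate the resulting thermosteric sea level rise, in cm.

Δh = αQ/(ρcₚ) = 2.1×10⁻⁴ × 4.4×10⁸ / (1029 × 3940) ≈ 0.022791 m

Δh = 2.3 cm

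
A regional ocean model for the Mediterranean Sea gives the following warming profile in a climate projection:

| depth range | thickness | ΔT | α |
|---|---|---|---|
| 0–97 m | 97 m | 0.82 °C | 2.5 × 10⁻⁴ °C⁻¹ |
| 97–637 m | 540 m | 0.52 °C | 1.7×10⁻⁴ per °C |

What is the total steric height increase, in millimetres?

0.82 × 97 × 2.5×10⁻⁴ = 0.019885 m
1.7×10⁻⁴ × 0.52 × 540 = 0.047736 m
Δh = 0.019885 + 0.047736 = 0.067621 m

67.6 mm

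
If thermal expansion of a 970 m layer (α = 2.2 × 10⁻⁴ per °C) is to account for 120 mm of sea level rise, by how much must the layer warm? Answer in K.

ΔT ≈ 0.56 K

ΔT = Δh/(αH) = 0.12 / (2.2×10⁻⁴ × 970) ≈ 0.5623 K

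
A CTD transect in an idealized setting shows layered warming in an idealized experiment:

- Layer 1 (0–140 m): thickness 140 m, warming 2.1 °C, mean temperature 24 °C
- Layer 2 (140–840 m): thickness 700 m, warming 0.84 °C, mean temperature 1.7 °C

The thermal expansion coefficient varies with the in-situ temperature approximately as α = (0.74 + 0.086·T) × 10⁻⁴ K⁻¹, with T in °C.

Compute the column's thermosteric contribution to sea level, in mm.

about 130 mm

Layer 1: α = (0.74 + 0.086×24)×10⁻⁴ = 2.804×10⁻⁴ K⁻¹
Layer 2: α = (0.74 + 0.086×1.7)×10⁻⁴ = 0.8862×10⁻⁴ K⁻¹
2.804×10⁻⁴ × 140 × 2.1 = 0.0824376 m
700 × 0.8862×10⁻⁴ × 0.84 = 0.05210856 m
Δh = 0.0824376 + 0.05210856 = 0.13454616 m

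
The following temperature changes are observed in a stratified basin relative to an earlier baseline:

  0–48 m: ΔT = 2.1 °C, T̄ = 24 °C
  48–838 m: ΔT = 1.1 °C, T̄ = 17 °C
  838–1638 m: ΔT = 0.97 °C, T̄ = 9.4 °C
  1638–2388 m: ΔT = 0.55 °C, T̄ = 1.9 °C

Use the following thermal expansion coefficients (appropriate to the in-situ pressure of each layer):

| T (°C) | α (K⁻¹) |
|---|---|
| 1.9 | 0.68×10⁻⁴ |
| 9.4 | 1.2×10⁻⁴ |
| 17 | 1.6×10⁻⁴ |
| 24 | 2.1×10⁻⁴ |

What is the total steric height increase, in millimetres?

about 281 mm

Layer 1 at 24 °C → α = 2.1×10⁻⁴ K⁻¹
Layer 2 at 17 °C → α = 1.6×10⁻⁴ K⁻¹
Layer 3 at 9.4 °C → α = 1.2×10⁻⁴ K⁻¹
Layer 4 at 1.9 °C → α = 0.68×10⁻⁴ K⁻¹
Layer 1: 48 × 2.1 × 2.1×10⁻⁴ = 0.021168 m
Layer 2: 1.1 × 1.6×10⁻⁴ × 790 = 0.13904 m
838–1638 m: 800 × 0.97 × 1.2×10⁻⁴ = 0.09312 m
1638–2388 m: 0.68×10⁻⁴ × 750 × 0.55 = 0.02805 m
Δh = 0.021168 + 0.13904 + 0.09312 + 0.02805 = 0.281378 m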